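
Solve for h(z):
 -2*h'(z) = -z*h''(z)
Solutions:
 h(z) = C1 + C2*z^3


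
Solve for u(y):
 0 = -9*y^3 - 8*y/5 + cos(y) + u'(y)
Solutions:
 u(y) = C1 + 9*y^4/4 + 4*y^2/5 - sin(y)


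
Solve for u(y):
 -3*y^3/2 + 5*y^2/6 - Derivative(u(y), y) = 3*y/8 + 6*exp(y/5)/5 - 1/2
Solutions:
 u(y) = C1 - 3*y^4/8 + 5*y^3/18 - 3*y^2/16 + y/2 - 6*exp(y/5)


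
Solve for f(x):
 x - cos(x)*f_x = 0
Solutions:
 f(x) = C1 + Integral(x/cos(x), x)


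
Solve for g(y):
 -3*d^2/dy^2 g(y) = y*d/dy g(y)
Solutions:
 g(y) = C1 + C2*erf(sqrt(6)*y/6)


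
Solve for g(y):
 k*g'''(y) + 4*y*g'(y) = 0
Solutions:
 g(y) = C1 + Integral(C2*airyai(2^(2/3)*y*(-1/k)^(1/3)) + C3*airybi(2^(2/3)*y*(-1/k)^(1/3)), y)


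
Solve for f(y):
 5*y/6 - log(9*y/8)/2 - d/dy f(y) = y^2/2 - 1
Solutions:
 f(y) = C1 - y^3/6 + 5*y^2/12 - y*log(y)/2 - y*log(3) + 3*y*log(2)/2 + 3*y/2


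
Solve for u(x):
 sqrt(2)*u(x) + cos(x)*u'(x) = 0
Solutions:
 u(x) = C1*(sin(x) - 1)^(sqrt(2)/2)/(sin(x) + 1)^(sqrt(2)/2)


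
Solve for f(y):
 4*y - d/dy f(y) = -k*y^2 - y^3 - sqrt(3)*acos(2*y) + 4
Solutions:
 f(y) = C1 + k*y^3/3 + y^4/4 + 2*y^2 - 4*y + sqrt(3)*(y*acos(2*y) - sqrt(1 - 4*y^2)/2)


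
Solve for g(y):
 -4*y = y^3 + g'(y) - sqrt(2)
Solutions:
 g(y) = C1 - y^4/4 - 2*y^2 + sqrt(2)*y


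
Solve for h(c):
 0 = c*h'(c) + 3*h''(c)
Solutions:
 h(c) = C1 + C2*erf(sqrt(6)*c/6)


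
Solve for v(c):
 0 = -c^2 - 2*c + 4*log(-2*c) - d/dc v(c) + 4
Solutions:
 v(c) = C1 - c^3/3 - c^2 + 4*c*log(-c) + 4*c*log(2)


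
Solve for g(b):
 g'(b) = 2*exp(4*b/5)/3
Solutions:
 g(b) = C1 + 5*exp(4*b/5)/6


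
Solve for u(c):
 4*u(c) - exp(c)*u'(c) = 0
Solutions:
 u(c) = C1*exp(-4*exp(-c))


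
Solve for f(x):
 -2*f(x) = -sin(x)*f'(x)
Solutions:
 f(x) = C1*(cos(x) - 1)/(cos(x) + 1)


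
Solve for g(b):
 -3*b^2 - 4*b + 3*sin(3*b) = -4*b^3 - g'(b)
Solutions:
 g(b) = C1 - b^4 + b^3 + 2*b^2 + cos(3*b)


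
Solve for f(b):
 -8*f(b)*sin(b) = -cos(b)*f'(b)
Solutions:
 f(b) = C1/cos(b)^8


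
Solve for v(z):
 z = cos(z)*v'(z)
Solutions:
 v(z) = C1 + Integral(z/cos(z), z)


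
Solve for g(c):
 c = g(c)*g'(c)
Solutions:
 g(c) = -sqrt(C1 + c^2)
 g(c) = sqrt(C1 + c^2)


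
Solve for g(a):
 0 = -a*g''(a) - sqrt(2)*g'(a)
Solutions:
 g(a) = C1 + C2*a^(1 - sqrt(2))


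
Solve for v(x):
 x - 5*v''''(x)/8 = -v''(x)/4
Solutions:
 v(x) = C1 + C2*x + C3*exp(-sqrt(10)*x/5) + C4*exp(sqrt(10)*x/5) - 2*x^3/3


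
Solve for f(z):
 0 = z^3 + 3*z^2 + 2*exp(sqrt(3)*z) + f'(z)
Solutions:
 f(z) = C1 - z^4/4 - z^3 - 2*sqrt(3)*exp(sqrt(3)*z)/3


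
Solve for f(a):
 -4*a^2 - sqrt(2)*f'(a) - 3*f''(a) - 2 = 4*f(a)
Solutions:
 f(a) = -a^2 + sqrt(2)*a/2 + (C1*sin(sqrt(46)*a/6) + C2*cos(sqrt(46)*a/6))*exp(-sqrt(2)*a/6) + 3/4


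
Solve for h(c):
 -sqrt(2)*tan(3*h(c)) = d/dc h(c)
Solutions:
 h(c) = -asin(C1*exp(-3*sqrt(2)*c))/3 + pi/3
 h(c) = asin(C1*exp(-3*sqrt(2)*c))/3


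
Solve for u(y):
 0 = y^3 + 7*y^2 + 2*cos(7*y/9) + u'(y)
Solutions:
 u(y) = C1 - y^4/4 - 7*y^3/3 - 18*sin(7*y/9)/7


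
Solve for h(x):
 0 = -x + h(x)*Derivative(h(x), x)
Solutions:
 h(x) = -sqrt(C1 + x^2)
 h(x) = sqrt(C1 + x^2)


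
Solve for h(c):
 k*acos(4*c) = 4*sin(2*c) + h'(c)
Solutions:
 h(c) = C1 + k*(c*acos(4*c) - sqrt(1 - 16*c^2)/4) + 2*cos(2*c)


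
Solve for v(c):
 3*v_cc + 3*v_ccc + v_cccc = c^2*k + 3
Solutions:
 v(c) = C1 + C2*c + c^4*k/36 - c^3*k/9 + c^2*(4*k + 9)/18 + (C3*sin(sqrt(3)*c/2) + C4*cos(sqrt(3)*c/2))*exp(-3*c/2)


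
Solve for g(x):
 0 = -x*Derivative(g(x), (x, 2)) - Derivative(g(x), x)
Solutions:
 g(x) = C1 + C2*log(x)


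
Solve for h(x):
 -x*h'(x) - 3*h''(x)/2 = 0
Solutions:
 h(x) = C1 + C2*erf(sqrt(3)*x/3)


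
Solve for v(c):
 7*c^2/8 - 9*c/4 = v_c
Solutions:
 v(c) = C1 + 7*c^3/24 - 9*c^2/8


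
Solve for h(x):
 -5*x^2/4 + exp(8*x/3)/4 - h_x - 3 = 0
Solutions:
 h(x) = C1 - 5*x^3/12 - 3*x + 3*exp(8*x/3)/32


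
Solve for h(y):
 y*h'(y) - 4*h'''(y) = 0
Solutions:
 h(y) = C1 + Integral(C2*airyai(2^(1/3)*y/2) + C3*airybi(2^(1/3)*y/2), y)


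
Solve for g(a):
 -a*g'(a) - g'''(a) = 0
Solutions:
 g(a) = C1 + Integral(C2*airyai(-a) + C3*airybi(-a), a)


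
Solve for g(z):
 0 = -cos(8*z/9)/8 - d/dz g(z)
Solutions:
 g(z) = C1 - 9*sin(8*z/9)/64


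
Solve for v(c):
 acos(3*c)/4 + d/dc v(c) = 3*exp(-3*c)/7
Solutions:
 v(c) = C1 - c*acos(3*c)/4 + sqrt(1 - 9*c^2)/12 - exp(-3*c)/7


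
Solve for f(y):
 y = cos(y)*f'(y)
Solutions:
 f(y) = C1 + Integral(y/cos(y), y)


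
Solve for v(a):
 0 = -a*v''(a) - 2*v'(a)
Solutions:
 v(a) = C1 + C2/a


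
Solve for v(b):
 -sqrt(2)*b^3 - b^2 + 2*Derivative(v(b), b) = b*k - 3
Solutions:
 v(b) = C1 + sqrt(2)*b^4/8 + b^3/6 + b^2*k/4 - 3*b/2


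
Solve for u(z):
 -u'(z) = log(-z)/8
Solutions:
 u(z) = C1 - z*log(-z)/8 + z/8


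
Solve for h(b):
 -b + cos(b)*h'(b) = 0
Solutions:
 h(b) = C1 + Integral(b/cos(b), b)


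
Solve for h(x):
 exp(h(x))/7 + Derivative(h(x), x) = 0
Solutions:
 h(x) = log(1/(C1 + x)) + log(7)


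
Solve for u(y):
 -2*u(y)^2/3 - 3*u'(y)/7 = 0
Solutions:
 u(y) = 9/(C1 + 14*y)


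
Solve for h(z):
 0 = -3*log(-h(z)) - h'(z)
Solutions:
 -li(-h(z)) = C1 - 3*z


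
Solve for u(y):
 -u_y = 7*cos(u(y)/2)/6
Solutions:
 7*y/6 - log(sin(u(y)/2) - 1) + log(sin(u(y)/2) + 1) = C1


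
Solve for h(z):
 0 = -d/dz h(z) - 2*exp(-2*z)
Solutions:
 h(z) = C1 + exp(-2*z)


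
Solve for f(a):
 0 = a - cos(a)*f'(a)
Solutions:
 f(a) = C1 + Integral(a/cos(a), a)


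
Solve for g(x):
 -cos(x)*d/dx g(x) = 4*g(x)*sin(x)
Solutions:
 g(x) = C1*cos(x)^4


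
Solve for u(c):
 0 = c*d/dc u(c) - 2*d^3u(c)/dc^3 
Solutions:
 u(c) = C1 + Integral(C2*airyai(2^(2/3)*c/2) + C3*airybi(2^(2/3)*c/2), c)


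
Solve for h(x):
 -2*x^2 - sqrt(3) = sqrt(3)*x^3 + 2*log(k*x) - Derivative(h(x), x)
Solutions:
 h(x) = C1 + sqrt(3)*x^4/4 + 2*x^3/3 + 2*x*log(k*x) + x*(-2 + sqrt(3))


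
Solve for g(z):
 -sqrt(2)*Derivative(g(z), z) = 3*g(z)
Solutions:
 g(z) = C1*exp(-3*sqrt(2)*z/2)


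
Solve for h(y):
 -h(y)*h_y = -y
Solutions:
 h(y) = -sqrt(C1 + y^2)
 h(y) = sqrt(C1 + y^2)


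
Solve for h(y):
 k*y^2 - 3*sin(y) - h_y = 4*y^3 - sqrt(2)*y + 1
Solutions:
 h(y) = C1 + k*y^3/3 - y^4 + sqrt(2)*y^2/2 - y + 3*cos(y)


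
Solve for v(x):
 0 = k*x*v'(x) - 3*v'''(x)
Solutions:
 v(x) = C1 + Integral(C2*airyai(3^(2/3)*k^(1/3)*x/3) + C3*airybi(3^(2/3)*k^(1/3)*x/3), x)


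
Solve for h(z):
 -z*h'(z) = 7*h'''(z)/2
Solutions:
 h(z) = C1 + Integral(C2*airyai(-2^(1/3)*7^(2/3)*z/7) + C3*airybi(-2^(1/3)*7^(2/3)*z/7), z)


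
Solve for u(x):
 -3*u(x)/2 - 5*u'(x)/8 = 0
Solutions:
 u(x) = C1*exp(-12*x/5)


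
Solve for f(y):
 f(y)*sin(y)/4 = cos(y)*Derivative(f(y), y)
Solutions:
 f(y) = C1/cos(y)^(1/4)


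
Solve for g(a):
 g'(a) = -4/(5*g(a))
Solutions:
 g(a) = -sqrt(C1 - 40*a)/5
 g(a) = sqrt(C1 - 40*a)/5


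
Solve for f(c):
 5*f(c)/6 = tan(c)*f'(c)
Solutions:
 f(c) = C1*sin(c)^(5/6)


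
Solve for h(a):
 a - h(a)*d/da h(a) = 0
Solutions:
 h(a) = -sqrt(C1 + a^2)
 h(a) = sqrt(C1 + a^2)


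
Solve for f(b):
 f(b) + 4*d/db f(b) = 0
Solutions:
 f(b) = C1*exp(-b/4)


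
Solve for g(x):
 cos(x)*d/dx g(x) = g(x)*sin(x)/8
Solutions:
 g(x) = C1/cos(x)^(1/8)


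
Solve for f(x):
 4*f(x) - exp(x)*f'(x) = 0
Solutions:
 f(x) = C1*exp(-4*exp(-x))


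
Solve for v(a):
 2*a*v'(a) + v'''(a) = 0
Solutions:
 v(a) = C1 + Integral(C2*airyai(-2^(1/3)*a) + C3*airybi(-2^(1/3)*a), a)


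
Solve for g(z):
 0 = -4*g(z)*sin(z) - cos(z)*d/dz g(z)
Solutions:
 g(z) = C1*cos(z)^4


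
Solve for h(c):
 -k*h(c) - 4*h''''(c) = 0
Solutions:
 h(c) = C1*exp(-sqrt(2)*c*(-k)^(1/4)/2) + C2*exp(sqrt(2)*c*(-k)^(1/4)/2) + C3*exp(-sqrt(2)*I*c*(-k)^(1/4)/2) + C4*exp(sqrt(2)*I*c*(-k)^(1/4)/2)


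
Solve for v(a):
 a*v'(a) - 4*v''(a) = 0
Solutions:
 v(a) = C1 + C2*erfi(sqrt(2)*a/4)


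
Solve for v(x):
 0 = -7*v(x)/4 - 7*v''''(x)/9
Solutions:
 v(x) = (C1*sin(sqrt(3)*x/2) + C2*cos(sqrt(3)*x/2))*exp(-sqrt(3)*x/2) + (C3*sin(sqrt(3)*x/2) + C4*cos(sqrt(3)*x/2))*exp(sqrt(3)*x/2)


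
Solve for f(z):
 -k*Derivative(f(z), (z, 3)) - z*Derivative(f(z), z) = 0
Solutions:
 f(z) = C1 + Integral(C2*airyai(z*(-1/k)^(1/3)) + C3*airybi(z*(-1/k)^(1/3)), z)


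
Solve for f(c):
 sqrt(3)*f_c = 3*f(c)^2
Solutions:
 f(c) = -1/(C1 + sqrt(3)*c)


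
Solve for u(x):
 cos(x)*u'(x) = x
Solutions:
 u(x) = C1 + Integral(x/cos(x), x)


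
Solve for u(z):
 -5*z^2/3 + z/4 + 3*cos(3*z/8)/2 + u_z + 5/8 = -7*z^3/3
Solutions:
 u(z) = C1 - 7*z^4/12 + 5*z^3/9 - z^2/8 - 5*z/8 - 4*sin(3*z/8)


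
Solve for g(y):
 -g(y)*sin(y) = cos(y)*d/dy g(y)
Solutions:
 g(y) = C1*cos(y)


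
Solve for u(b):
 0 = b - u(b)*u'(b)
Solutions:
 u(b) = -sqrt(C1 + b^2)
 u(b) = sqrt(C1 + b^2)


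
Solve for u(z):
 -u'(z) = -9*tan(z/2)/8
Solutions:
 u(z) = C1 - 9*log(cos(z/2))/4


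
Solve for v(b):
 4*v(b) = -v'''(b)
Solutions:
 v(b) = C3*exp(-2^(2/3)*b) + (C1*sin(2^(2/3)*sqrt(3)*b/2) + C2*cos(2^(2/3)*sqrt(3)*b/2))*exp(2^(2/3)*b/2)


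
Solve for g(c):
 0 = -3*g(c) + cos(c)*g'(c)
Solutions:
 g(c) = C1*(sin(c) + 1)^(3/2)/(sin(c) - 1)^(3/2)


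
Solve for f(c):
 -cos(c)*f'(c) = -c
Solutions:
 f(c) = C1 + Integral(c/cos(c), c)


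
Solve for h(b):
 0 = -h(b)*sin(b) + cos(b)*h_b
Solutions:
 h(b) = C1/cos(b)


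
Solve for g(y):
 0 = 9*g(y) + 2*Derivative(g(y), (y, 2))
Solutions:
 g(y) = C1*sin(3*sqrt(2)*y/2) + C2*cos(3*sqrt(2)*y/2)


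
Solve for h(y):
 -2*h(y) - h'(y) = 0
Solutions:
 h(y) = C1*exp(-2*y)


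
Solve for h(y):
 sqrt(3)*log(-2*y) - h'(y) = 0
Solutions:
 h(y) = C1 + sqrt(3)*y*log(-y) + sqrt(3)*y*(-1 + log(2))


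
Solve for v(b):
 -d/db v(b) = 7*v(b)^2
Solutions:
 v(b) = 1/(C1 + 7*b)


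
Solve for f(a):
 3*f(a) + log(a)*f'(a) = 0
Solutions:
 f(a) = C1*exp(-3*li(a))


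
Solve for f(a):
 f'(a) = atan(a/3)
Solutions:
 f(a) = C1 + a*atan(a/3) - 3*log(a^2 + 9)/2


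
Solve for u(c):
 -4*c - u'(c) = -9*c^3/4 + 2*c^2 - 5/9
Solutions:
 u(c) = C1 + 9*c^4/16 - 2*c^3/3 - 2*c^2 + 5*c/9


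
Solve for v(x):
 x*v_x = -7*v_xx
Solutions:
 v(x) = C1 + C2*erf(sqrt(14)*x/14)


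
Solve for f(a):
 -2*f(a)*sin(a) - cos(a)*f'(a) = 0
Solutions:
 f(a) = C1*cos(a)^2


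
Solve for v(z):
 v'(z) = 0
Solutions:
 v(z) = C1


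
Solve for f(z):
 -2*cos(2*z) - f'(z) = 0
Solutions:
 f(z) = C1 - sin(2*z)


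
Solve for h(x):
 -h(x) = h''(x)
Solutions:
 h(x) = C1*sin(x) + C2*cos(x)


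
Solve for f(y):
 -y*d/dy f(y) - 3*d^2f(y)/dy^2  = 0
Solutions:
 f(y) = C1 + C2*erf(sqrt(6)*y/6)


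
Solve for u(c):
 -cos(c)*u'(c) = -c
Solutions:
 u(c) = C1 + Integral(c/cos(c), c)


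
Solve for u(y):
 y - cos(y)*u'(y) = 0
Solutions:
 u(y) = C1 + Integral(y/cos(y), y)


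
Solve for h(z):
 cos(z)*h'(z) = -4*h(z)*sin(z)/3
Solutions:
 h(z) = C1*cos(z)^(4/3)


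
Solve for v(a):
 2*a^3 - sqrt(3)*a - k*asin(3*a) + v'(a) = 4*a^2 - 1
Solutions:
 v(a) = C1 - a^4/2 + 4*a^3/3 + sqrt(3)*a^2/2 - a + k*(a*asin(3*a) + sqrt(1 - 9*a^2)/3)


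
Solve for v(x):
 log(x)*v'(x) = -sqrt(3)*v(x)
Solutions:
 v(x) = C1*exp(-sqrt(3)*li(x))


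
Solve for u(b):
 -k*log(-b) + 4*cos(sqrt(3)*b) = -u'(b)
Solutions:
 u(b) = C1 + b*k*(log(-b) - 1) - 4*sqrt(3)*sin(sqrt(3)*b)/3


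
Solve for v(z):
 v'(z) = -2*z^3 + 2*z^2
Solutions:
 v(z) = C1 - z^4/2 + 2*z^3/3


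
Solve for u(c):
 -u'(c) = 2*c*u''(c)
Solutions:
 u(c) = C1 + C2*sqrt(c)


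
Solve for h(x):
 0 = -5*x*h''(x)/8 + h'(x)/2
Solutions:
 h(x) = C1 + C2*x^(9/5)


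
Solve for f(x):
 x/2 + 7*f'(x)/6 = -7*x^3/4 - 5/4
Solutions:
 f(x) = C1 - 3*x^4/8 - 3*x^2/14 - 15*x/14


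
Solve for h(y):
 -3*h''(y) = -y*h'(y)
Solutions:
 h(y) = C1 + C2*erfi(sqrt(6)*y/6)


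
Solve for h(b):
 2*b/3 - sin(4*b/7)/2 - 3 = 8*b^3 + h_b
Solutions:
 h(b) = C1 - 2*b^4 + b^2/3 - 3*b + 7*cos(4*b/7)/8


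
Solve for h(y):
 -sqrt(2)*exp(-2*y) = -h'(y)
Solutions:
 h(y) = C1 - sqrt(2)*exp(-2*y)/2


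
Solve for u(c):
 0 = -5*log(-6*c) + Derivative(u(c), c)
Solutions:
 u(c) = C1 + 5*c*log(-c) + 5*c*(-1 + log(6))


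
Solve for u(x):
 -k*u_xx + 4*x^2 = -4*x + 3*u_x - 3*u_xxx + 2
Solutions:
 u(x) = C1 + C2*exp(x*(k - sqrt(k^2 + 36))/6) + C3*exp(x*(k + sqrt(k^2 + 36))/6) + 8*k^2*x/27 - 4*k*x^2/9 - 4*k*x/9 + 4*x^3/9 + 2*x^2/3 + 2*x


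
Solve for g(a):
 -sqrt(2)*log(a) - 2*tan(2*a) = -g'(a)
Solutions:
 g(a) = C1 + sqrt(2)*a*(log(a) - 1) - log(cos(2*a))


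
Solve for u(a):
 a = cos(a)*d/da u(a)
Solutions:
 u(a) = C1 + Integral(a/cos(a), a)


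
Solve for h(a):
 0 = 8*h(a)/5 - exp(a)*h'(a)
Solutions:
 h(a) = C1*exp(-8*exp(-a)/5)


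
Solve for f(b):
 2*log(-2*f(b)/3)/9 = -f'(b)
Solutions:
 9*Integral(1/(log(-_y) - log(3) + log(2)), (_y, f(b)))/2 = C1 - b


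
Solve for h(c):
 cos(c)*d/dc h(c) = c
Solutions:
 h(c) = C1 + Integral(c/cos(c), c)


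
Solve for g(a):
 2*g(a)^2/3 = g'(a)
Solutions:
 g(a) = -3/(C1 + 2*a)


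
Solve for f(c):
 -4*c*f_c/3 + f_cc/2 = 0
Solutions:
 f(c) = C1 + C2*erfi(2*sqrt(3)*c/3)


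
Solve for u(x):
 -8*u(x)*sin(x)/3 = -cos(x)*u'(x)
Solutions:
 u(x) = C1/cos(x)^(8/3)


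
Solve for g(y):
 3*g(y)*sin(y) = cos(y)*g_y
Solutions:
 g(y) = C1/cos(y)^3


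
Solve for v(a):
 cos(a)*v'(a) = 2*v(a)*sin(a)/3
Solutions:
 v(a) = C1/cos(a)^(2/3)


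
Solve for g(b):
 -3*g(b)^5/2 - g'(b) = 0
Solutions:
 g(b) = -I*(1/(C1 + 6*b))^(1/4)
 g(b) = I*(1/(C1 + 6*b))^(1/4)
 g(b) = -(1/(C1 + 6*b))^(1/4)
 g(b) = (1/(C1 + 6*b))^(1/4)


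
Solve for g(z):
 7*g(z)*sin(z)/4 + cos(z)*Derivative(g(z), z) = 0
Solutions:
 g(z) = C1*cos(z)^(7/4)


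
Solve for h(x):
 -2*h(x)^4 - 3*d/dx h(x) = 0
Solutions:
 h(x) = (-1 - sqrt(3)*I)*(1/(C1 + 2*x))^(1/3)/2
 h(x) = (-1 + sqrt(3)*I)*(1/(C1 + 2*x))^(1/3)/2
 h(x) = (1/(C1 + 2*x))^(1/3)


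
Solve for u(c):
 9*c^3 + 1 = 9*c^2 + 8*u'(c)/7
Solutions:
 u(c) = C1 + 63*c^4/32 - 21*c^3/8 + 7*c/8


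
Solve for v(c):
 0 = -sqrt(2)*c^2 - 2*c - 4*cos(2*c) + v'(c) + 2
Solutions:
 v(c) = C1 + sqrt(2)*c^3/3 + c^2 - 2*c + 2*sin(2*c)


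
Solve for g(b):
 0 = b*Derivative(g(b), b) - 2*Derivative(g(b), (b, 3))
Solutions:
 g(b) = C1 + Integral(C2*airyai(2^(2/3)*b/2) + C3*airybi(2^(2/3)*b/2), b)


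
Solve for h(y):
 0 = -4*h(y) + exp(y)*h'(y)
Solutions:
 h(y) = C1*exp(-4*exp(-y))


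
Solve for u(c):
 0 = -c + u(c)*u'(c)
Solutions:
 u(c) = -sqrt(C1 + c^2)
 u(c) = sqrt(C1 + c^2)


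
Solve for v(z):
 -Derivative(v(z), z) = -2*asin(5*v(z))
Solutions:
 Integral(1/asin(5*_y), (_y, v(z))) = C1 + 2*z


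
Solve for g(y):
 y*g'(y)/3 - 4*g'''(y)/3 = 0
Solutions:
 g(y) = C1 + Integral(C2*airyai(2^(1/3)*y/2) + C3*airybi(2^(1/3)*y/2), y)


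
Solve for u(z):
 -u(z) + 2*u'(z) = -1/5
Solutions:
 u(z) = C1*exp(z/2) + 1/5


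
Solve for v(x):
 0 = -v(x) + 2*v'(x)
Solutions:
 v(x) = C1*exp(x/2)


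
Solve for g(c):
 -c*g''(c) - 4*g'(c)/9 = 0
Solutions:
 g(c) = C1 + C2*c^(5/9)


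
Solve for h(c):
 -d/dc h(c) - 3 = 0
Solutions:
 h(c) = C1 - 3*c


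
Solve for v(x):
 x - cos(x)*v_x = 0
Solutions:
 v(x) = C1 + Integral(x/cos(x), x)


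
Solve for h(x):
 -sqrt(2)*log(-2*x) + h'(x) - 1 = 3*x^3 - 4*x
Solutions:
 h(x) = C1 + 3*x^4/4 - 2*x^2 + sqrt(2)*x*log(-x) + x*(-sqrt(2) + sqrt(2)*log(2) + 1)


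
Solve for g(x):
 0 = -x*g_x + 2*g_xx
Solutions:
 g(x) = C1 + C2*erfi(x/2)


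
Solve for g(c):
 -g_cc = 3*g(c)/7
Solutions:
 g(c) = C1*sin(sqrt(21)*c/7) + C2*cos(sqrt(21)*c/7)


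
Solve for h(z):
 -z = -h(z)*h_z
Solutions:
 h(z) = -sqrt(C1 + z^2)
 h(z) = sqrt(C1 + z^2)


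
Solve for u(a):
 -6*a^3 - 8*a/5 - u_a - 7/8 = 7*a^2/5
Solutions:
 u(a) = C1 - 3*a^4/2 - 7*a^3/15 - 4*a^2/5 - 7*a/8


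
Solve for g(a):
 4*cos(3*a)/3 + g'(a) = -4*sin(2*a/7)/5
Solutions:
 g(a) = C1 - 4*sin(3*a)/9 + 14*cos(2*a/7)/5


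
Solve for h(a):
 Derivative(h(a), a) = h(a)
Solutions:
 h(a) = C1*exp(a)


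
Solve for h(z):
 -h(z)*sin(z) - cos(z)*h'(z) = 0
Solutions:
 h(z) = C1*cos(z)


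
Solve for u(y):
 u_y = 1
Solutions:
 u(y) = C1 + y


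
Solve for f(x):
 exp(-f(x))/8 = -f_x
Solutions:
 f(x) = log(C1 - x/8)


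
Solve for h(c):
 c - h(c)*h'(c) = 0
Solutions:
 h(c) = -sqrt(C1 + c^2)
 h(c) = sqrt(C1 + c^2)


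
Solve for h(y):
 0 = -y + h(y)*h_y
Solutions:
 h(y) = -sqrt(C1 + y^2)
 h(y) = sqrt(C1 + y^2)


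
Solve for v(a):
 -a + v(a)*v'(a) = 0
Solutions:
 v(a) = -sqrt(C1 + a^2)
 v(a) = sqrt(C1 + a^2)


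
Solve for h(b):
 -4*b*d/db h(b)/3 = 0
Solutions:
 h(b) = C1


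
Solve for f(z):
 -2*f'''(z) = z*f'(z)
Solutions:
 f(z) = C1 + Integral(C2*airyai(-2^(2/3)*z/2) + C3*airybi(-2^(2/3)*z/2), z)


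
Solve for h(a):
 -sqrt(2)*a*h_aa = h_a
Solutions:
 h(a) = C1 + C2*a^(1 - sqrt(2)/2)


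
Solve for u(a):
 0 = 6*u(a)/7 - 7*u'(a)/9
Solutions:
 u(a) = C1*exp(54*a/49)


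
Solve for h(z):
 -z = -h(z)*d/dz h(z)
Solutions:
 h(z) = -sqrt(C1 + z^2)
 h(z) = sqrt(C1 + z^2)


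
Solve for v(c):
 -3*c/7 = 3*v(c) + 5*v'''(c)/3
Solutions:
 v(c) = C3*exp(-15^(2/3)*c/5) - c/7 + (C1*sin(3*3^(1/6)*5^(2/3)*c/10) + C2*cos(3*3^(1/6)*5^(2/3)*c/10))*exp(15^(2/3)*c/10)


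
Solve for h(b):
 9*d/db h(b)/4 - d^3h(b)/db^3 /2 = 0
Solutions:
 h(b) = C1 + C2*exp(-3*sqrt(2)*b/2) + C3*exp(3*sqrt(2)*b/2)


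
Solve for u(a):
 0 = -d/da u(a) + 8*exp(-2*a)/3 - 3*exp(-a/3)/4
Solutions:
 u(a) = C1 - 4*exp(-2*a)/3 + 9*exp(-a/3)/4


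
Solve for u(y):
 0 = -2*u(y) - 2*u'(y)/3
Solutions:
 u(y) = C1*exp(-3*y)


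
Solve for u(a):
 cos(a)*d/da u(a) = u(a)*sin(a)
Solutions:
 u(a) = C1/cos(a)


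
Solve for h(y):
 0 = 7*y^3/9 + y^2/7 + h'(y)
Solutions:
 h(y) = C1 - 7*y^4/36 - y^3/21


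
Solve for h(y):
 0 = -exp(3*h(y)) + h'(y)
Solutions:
 h(y) = log(-1/(C1 + 3*y))/3
 h(y) = log((-1/(C1 + y))^(1/3)*(-3^(2/3) - 3*3^(1/6)*I)/6)
 h(y) = log((-1/(C1 + y))^(1/3)*(-3^(2/3) + 3*3^(1/6)*I)/6)


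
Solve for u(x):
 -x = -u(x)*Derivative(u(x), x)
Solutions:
 u(x) = -sqrt(C1 + x^2)
 u(x) = sqrt(C1 + x^2)


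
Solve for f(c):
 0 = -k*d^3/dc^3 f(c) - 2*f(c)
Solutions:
 f(c) = C1*exp(2^(1/3)*c*(-1/k)^(1/3)) + C2*exp(2^(1/3)*c*(-1/k)^(1/3)*(-1 + sqrt(3)*I)/2) + C3*exp(-2^(1/3)*c*(-1/k)^(1/3)*(1 + sqrt(3)*I)/2)


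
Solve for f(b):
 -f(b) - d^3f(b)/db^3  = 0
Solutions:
 f(b) = C3*exp(-b) + (C1*sin(sqrt(3)*b/2) + C2*cos(sqrt(3)*b/2))*exp(b/2)


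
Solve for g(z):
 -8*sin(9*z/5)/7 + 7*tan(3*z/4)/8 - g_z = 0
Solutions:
 g(z) = C1 - 7*log(cos(3*z/4))/6 + 40*cos(9*z/5)/63


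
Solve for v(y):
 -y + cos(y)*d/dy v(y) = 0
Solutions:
 v(y) = C1 + Integral(y/cos(y), y)


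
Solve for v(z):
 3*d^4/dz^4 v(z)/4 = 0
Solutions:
 v(z) = C1 + C2*z + C3*z^2 + C4*z^3


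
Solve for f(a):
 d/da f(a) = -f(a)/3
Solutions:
 f(a) = C1*exp(-a/3)


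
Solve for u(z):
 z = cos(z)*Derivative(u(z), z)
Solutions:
 u(z) = C1 + Integral(z/cos(z), z)


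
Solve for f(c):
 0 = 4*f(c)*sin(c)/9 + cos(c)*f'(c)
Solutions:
 f(c) = C1*cos(c)^(4/9)


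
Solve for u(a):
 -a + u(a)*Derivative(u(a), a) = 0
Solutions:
 u(a) = -sqrt(C1 + a^2)
 u(a) = sqrt(C1 + a^2)


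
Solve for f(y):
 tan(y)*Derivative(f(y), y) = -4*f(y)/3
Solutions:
 f(y) = C1/sin(y)^(4/3)


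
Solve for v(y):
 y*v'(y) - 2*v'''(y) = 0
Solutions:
 v(y) = C1 + Integral(C2*airyai(2^(2/3)*y/2) + C3*airybi(2^(2/3)*y/2), y)


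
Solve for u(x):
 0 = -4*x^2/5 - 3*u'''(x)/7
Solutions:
 u(x) = C1 + C2*x + C3*x^2 - 7*x^5/225


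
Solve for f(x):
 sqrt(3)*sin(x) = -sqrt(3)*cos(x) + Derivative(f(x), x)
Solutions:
 f(x) = C1 - sqrt(6)*cos(x + pi/4)


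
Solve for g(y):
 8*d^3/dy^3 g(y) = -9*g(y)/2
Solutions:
 g(y) = C3*exp(-6^(2/3)*y/4) + (C1*sin(3*2^(2/3)*3^(1/6)*y/8) + C2*cos(3*2^(2/3)*3^(1/6)*y/8))*exp(6^(2/3)*y/8)


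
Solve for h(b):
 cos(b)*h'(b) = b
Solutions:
 h(b) = C1 + Integral(b/cos(b), b)


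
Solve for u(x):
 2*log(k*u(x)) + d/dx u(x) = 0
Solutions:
 li(k*u(x))/k = C1 - 2*x


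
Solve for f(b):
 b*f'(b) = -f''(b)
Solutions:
 f(b) = C1 + C2*erf(sqrt(2)*b/2)


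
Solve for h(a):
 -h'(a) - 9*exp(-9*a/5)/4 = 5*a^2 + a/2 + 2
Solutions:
 h(a) = C1 - 5*a^3/3 - a^2/4 - 2*a + 5*exp(-9*a/5)/4


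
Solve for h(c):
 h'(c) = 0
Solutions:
 h(c) = C1


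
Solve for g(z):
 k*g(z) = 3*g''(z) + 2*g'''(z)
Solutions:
 g(z) = C1*exp(-z*((-2*k + sqrt((1 - 2*k)^2 - 1) + 1)^(1/3) + 1 + (-2*k + sqrt((1 - 2*k)^2 - 1) + 1)^(-1/3))/2) + C2*exp(z*((-2*k + sqrt((1 - 2*k)^2 - 1) + 1)^(1/3)/4 - sqrt(3)*I*(-2*k + sqrt((1 - 2*k)^2 - 1) + 1)^(1/3)/4 - 1/2 - 1/((-1 + sqrt(3)*I)*(-2*k + sqrt((1 - 2*k)^2 - 1) + 1)^(1/3)))) + C3*exp(z*((-2*k + sqrt((1 - 2*k)^2 - 1) + 1)^(1/3)/4 + sqrt(3)*I*(-2*k + sqrt((1 - 2*k)^2 - 1) + 1)^(1/3)/4 - 1/2 + 1/((1 + sqrt(3)*I)*(-2*k + sqrt((1 - 2*k)^2 - 1) + 1)^(1/3))))


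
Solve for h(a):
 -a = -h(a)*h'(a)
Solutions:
 h(a) = -sqrt(C1 + a^2)
 h(a) = sqrt(C1 + a^2)


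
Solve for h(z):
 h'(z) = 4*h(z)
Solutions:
 h(z) = C1*exp(4*z)


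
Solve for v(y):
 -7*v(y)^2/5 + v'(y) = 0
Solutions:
 v(y) = -5/(C1 + 7*y)


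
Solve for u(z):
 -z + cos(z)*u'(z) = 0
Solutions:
 u(z) = C1 + Integral(z/cos(z), z)


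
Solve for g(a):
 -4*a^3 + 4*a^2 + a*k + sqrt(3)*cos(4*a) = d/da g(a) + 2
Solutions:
 g(a) = C1 - a^4 + 4*a^3/3 + a^2*k/2 - 2*a + sqrt(3)*sin(4*a)/4


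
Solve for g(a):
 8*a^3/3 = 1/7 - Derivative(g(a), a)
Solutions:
 g(a) = C1 - 2*a^4/3 + a/7


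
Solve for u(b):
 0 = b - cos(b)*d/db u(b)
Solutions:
 u(b) = C1 + Integral(b/cos(b), b)


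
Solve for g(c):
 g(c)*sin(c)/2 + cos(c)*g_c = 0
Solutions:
 g(c) = C1*sqrt(cos(c))


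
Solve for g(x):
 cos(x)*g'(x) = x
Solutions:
 g(x) = C1 + Integral(x/cos(x), x)


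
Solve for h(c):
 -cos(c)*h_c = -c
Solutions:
 h(c) = C1 + Integral(c/cos(c), c)


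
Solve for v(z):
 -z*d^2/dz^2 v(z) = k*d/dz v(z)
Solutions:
 v(z) = C1 + z^(1 - re(k))*(C2*sin(log(z)*Abs(im(k))) + C3*cos(log(z)*im(k)))


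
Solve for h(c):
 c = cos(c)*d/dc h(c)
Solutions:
 h(c) = C1 + Integral(c/cos(c), c)


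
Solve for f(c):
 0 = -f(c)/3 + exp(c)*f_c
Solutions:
 f(c) = C1*exp(-exp(-c)/3)


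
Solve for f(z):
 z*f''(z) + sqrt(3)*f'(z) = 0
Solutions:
 f(z) = C1 + C2*z^(1 - sqrt(3))


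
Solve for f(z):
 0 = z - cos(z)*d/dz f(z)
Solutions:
 f(z) = C1 + Integral(z/cos(z), z)


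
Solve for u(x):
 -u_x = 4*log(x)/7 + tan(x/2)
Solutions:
 u(x) = C1 - 4*x*log(x)/7 + 4*x/7 + 2*log(cos(x/2))


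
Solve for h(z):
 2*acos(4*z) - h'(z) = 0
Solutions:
 h(z) = C1 + 2*z*acos(4*z) - sqrt(1 - 16*z^2)/2


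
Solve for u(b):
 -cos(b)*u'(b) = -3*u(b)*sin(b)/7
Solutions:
 u(b) = C1/cos(b)^(3/7)


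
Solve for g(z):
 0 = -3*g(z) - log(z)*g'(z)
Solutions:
 g(z) = C1*exp(-3*li(z))


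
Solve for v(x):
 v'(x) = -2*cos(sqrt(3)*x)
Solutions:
 v(x) = C1 - 2*sqrt(3)*sin(sqrt(3)*x)/3


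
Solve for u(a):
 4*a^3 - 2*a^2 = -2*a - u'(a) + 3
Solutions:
 u(a) = C1 - a^4 + 2*a^3/3 - a^2 + 3*a


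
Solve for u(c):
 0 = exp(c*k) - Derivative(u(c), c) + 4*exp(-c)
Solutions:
 u(c) = C1 - 4*exp(-c) + exp(c*k)/k


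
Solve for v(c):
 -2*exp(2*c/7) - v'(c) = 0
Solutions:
 v(c) = C1 - 7*exp(2*c/7)


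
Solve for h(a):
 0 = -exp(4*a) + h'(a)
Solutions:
 h(a) = C1 + exp(4*a)/4


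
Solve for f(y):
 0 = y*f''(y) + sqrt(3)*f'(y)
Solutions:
 f(y) = C1 + C2*y^(1 - sqrt(3))


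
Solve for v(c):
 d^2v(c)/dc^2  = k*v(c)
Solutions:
 v(c) = C1*exp(-c*sqrt(k)) + C2*exp(c*sqrt(k))


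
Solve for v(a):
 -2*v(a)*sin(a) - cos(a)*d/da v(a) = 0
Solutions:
 v(a) = C1*cos(a)^2


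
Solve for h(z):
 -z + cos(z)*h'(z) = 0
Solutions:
 h(z) = C1 + Integral(z/cos(z), z)


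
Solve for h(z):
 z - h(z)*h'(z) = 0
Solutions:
 h(z) = -sqrt(C1 + z^2)
 h(z) = sqrt(C1 + z^2)


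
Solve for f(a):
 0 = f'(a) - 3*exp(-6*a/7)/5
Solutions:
 f(a) = C1 - 7*exp(-6*a/7)/10


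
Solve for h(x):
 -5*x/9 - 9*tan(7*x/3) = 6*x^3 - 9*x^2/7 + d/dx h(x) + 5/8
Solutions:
 h(x) = C1 - 3*x^4/2 + 3*x^3/7 - 5*x^2/18 - 5*x/8 + 27*log(cos(7*x/3))/7


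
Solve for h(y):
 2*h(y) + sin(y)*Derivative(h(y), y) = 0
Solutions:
 h(y) = C1*(cos(y) + 1)/(cos(y) - 1)


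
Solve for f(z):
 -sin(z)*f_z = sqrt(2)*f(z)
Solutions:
 f(z) = C1*(cos(z) + 1)^(sqrt(2)/2)/(cos(z) - 1)^(sqrt(2)/2)


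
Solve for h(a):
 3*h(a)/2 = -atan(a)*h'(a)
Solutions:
 h(a) = C1*exp(-3*Integral(1/atan(a), a)/2)


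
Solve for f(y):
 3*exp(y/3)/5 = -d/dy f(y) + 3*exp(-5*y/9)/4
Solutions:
 f(y) = C1 - 9*exp(y/3)/5 - 27*exp(-5*y/9)/20


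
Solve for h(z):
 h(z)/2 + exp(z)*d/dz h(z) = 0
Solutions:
 h(z) = C1*exp(exp(-z)/2)


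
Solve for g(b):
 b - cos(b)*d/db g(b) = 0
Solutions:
 g(b) = C1 + Integral(b/cos(b), b)


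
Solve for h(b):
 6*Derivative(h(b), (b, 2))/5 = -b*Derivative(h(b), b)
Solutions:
 h(b) = C1 + C2*erf(sqrt(15)*b/6)


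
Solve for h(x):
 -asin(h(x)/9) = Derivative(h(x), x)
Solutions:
 Integral(1/asin(_y/9), (_y, h(x))) = C1 - x


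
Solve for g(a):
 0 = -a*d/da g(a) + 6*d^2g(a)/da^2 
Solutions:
 g(a) = C1 + C2*erfi(sqrt(3)*a/6)


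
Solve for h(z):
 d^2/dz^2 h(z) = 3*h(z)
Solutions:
 h(z) = C1*exp(-sqrt(3)*z) + C2*exp(sqrt(3)*z)


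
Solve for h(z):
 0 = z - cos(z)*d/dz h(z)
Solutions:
 h(z) = C1 + Integral(z/cos(z), z)


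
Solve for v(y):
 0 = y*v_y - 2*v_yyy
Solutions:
 v(y) = C1 + Integral(C2*airyai(2^(2/3)*y/2) + C3*airybi(2^(2/3)*y/2), y)


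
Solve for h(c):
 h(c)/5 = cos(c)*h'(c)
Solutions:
 h(c) = C1*(sin(c) + 1)^(1/10)/(sin(c) - 1)^(1/10)


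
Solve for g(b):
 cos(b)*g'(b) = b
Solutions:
 g(b) = C1 + Integral(b/cos(b), b)


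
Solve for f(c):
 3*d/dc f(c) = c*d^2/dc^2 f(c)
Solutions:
 f(c) = C1 + C2*c^4


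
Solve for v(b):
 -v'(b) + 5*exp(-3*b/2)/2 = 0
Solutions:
 v(b) = C1 - 5*exp(-3*b/2)/3


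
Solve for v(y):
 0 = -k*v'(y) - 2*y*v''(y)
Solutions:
 v(y) = C1 + y^(1 - re(k)/2)*(C2*sin(log(y)*Abs(im(k))/2) + C3*cos(log(y)*im(k)/2))


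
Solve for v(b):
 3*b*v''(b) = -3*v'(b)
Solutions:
 v(b) = C1 + C2*log(b)


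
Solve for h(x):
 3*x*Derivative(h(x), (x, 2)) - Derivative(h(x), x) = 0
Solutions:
 h(x) = C1 + C2*x^(4/3)


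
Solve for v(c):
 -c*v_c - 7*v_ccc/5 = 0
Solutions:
 v(c) = C1 + Integral(C2*airyai(-5^(1/3)*7^(2/3)*c/7) + C3*airybi(-5^(1/3)*7^(2/3)*c/7), c)


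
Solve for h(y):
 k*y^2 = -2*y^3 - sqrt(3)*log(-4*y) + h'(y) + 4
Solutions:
 h(y) = C1 + k*y^3/3 + y^4/2 + sqrt(3)*y*log(-y) + y*(-4 - sqrt(3) + 2*sqrt(3)*log(2))


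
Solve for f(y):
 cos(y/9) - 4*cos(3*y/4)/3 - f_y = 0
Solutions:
 f(y) = C1 + 9*sin(y/9) - 16*sin(3*y/4)/9


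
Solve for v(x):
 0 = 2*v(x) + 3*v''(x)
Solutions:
 v(x) = C1*sin(sqrt(6)*x/3) + C2*cos(sqrt(6)*x/3)


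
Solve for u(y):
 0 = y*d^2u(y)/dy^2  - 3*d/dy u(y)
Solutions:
 u(y) = C1 + C2*y^4


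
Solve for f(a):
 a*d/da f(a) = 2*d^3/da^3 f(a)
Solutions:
 f(a) = C1 + Integral(C2*airyai(2^(2/3)*a/2) + C3*airybi(2^(2/3)*a/2), a)


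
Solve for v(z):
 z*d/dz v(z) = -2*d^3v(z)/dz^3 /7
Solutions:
 v(z) = C1 + Integral(C2*airyai(-2^(2/3)*7^(1/3)*z/2) + C3*airybi(-2^(2/3)*7^(1/3)*z/2), z)


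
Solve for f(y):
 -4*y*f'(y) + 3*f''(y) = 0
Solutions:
 f(y) = C1 + C2*erfi(sqrt(6)*y/3)


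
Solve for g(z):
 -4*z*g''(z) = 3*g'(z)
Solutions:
 g(z) = C1 + C2*z^(1/4)


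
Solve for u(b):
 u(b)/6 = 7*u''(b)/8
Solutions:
 u(b) = C1*exp(-2*sqrt(21)*b/21) + C2*exp(2*sqrt(21)*b/21)


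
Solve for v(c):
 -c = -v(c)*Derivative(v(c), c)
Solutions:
 v(c) = -sqrt(C1 + c^2)
 v(c) = sqrt(C1 + c^2)


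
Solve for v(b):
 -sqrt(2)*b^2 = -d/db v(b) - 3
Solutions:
 v(b) = C1 + sqrt(2)*b^3/3 - 3*b


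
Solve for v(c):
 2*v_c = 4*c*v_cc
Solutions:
 v(c) = C1 + C2*c^(3/2)


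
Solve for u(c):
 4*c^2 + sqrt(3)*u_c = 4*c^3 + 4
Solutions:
 u(c) = C1 + sqrt(3)*c^4/3 - 4*sqrt(3)*c^3/9 + 4*sqrt(3)*c/3


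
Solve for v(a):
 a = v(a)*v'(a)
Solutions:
 v(a) = -sqrt(C1 + a^2)
 v(a) = sqrt(C1 + a^2)


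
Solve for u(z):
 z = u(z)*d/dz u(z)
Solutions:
 u(z) = -sqrt(C1 + z^2)
 u(z) = sqrt(C1 + z^2)


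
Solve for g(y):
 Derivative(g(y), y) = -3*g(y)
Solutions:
 g(y) = C1*exp(-3*y)


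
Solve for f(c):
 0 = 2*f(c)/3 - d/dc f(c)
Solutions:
 f(c) = C1*exp(2*c/3)


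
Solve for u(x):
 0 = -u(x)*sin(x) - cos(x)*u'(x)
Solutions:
 u(x) = C1*cos(x)


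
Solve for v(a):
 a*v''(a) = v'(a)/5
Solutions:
 v(a) = C1 + C2*a^(6/5)


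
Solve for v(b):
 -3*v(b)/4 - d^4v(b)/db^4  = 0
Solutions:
 v(b) = (C1*sin(3^(1/4)*b/2) + C2*cos(3^(1/4)*b/2))*exp(-3^(1/4)*b/2) + (C3*sin(3^(1/4)*b/2) + C4*cos(3^(1/4)*b/2))*exp(3^(1/4)*b/2)


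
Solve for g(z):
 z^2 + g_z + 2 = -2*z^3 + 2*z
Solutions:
 g(z) = C1 - z^4/2 - z^3/3 + z^2 - 2*z


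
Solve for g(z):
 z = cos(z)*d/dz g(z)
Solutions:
 g(z) = C1 + Integral(z/cos(z), z)


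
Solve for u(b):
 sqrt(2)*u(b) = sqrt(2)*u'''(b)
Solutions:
 u(b) = C3*exp(b) + (C1*sin(sqrt(3)*b/2) + C2*cos(sqrt(3)*b/2))*exp(-b/2)


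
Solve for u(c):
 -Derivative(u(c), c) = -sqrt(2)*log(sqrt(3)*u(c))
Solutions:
 -sqrt(2)*Integral(1/(2*log(_y) + log(3)), (_y, u(c))) = C1 - c


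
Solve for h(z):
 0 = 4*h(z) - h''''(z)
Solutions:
 h(z) = C1*exp(-sqrt(2)*z) + C2*exp(sqrt(2)*z) + C3*sin(sqrt(2)*z) + C4*cos(sqrt(2)*z)


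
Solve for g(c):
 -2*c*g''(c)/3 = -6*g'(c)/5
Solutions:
 g(c) = C1 + C2*c^(14/5)


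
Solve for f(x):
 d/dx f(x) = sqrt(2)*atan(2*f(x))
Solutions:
 Integral(1/atan(2*_y), (_y, f(x))) = C1 + sqrt(2)*x


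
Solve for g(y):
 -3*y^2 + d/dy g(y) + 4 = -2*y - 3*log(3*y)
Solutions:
 g(y) = C1 + y^3 - y^2 - 3*y*log(y) - y*log(27) - y


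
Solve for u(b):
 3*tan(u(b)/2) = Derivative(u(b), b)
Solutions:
 u(b) = -2*asin(C1*exp(3*b/2)) + 2*pi
 u(b) = 2*asin(C1*exp(3*b/2))


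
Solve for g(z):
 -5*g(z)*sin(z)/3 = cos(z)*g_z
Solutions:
 g(z) = C1*cos(z)^(5/3)


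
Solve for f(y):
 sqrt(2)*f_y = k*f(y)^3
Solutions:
 f(y) = -sqrt(-1/(C1 + sqrt(2)*k*y))
 f(y) = sqrt(-1/(C1 + sqrt(2)*k*y))


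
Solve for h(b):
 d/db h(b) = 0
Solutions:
 h(b) = C1


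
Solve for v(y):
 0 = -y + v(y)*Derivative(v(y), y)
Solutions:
 v(y) = -sqrt(C1 + y^2)
 v(y) = sqrt(C1 + y^2)


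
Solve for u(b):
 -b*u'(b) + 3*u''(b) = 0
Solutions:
 u(b) = C1 + C2*erfi(sqrt(6)*b/6)


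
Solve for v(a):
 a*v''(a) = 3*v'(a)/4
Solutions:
 v(a) = C1 + C2*a^(7/4)


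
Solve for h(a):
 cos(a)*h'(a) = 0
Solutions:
 h(a) = C1


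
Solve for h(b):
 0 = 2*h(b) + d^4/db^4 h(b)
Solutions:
 h(b) = (C1*sin(2^(3/4)*b/2) + C2*cos(2^(3/4)*b/2))*exp(-2^(3/4)*b/2) + (C3*sin(2^(3/4)*b/2) + C4*cos(2^(3/4)*b/2))*exp(2^(3/4)*b/2)


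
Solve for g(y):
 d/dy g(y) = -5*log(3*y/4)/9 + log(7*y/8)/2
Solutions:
 g(y) = C1 - y*log(y)/18 - 5*y*log(3)/9 - 7*y*log(2)/18 + y/18 + y*log(7)/2


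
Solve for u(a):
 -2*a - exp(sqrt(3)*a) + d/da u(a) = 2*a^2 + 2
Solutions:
 u(a) = C1 + 2*a^3/3 + a^2 + 2*a + sqrt(3)*exp(sqrt(3)*a)/3


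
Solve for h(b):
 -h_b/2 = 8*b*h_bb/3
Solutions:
 h(b) = C1 + C2*b^(13/16)


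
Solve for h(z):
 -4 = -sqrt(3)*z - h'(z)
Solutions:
 h(z) = C1 - sqrt(3)*z^2/2 + 4*z


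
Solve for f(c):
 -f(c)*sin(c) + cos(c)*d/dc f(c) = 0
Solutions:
 f(c) = C1/cos(c)


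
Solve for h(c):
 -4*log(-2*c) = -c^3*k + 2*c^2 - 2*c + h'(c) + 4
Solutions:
 h(c) = C1 + c^4*k/4 - 2*c^3/3 + c^2 - 4*c*log(-c) - 4*c*log(2)


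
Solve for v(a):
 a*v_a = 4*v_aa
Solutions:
 v(a) = C1 + C2*erfi(sqrt(2)*a/4)


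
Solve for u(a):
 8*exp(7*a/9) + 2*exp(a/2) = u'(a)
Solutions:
 u(a) = C1 + 72*exp(7*a/9)/7 + 4*exp(a/2)


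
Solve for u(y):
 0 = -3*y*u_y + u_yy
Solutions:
 u(y) = C1 + C2*erfi(sqrt(6)*y/2)


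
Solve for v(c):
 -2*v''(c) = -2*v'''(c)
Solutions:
 v(c) = C1 + C2*c + C3*exp(c)


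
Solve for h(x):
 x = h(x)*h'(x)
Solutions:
 h(x) = -sqrt(C1 + x^2)
 h(x) = sqrt(C1 + x^2)


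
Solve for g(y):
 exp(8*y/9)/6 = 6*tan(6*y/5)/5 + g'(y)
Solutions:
 g(y) = C1 + 3*exp(8*y/9)/16 + log(cos(6*y/5))


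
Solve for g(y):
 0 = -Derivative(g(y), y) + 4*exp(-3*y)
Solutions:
 g(y) = C1 - 4*exp(-3*y)/3


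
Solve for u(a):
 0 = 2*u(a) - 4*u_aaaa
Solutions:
 u(a) = C1*exp(-2^(3/4)*a/2) + C2*exp(2^(3/4)*a/2) + C3*sin(2^(3/4)*a/2) + C4*cos(2^(3/4)*a/2)


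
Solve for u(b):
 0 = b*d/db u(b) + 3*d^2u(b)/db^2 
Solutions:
 u(b) = C1 + C2*erf(sqrt(6)*b/6)


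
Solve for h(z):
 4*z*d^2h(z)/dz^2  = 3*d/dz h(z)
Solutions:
 h(z) = C1 + C2*z^(7/4)


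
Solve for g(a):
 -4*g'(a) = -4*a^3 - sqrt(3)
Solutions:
 g(a) = C1 + a^4/4 + sqrt(3)*a/4


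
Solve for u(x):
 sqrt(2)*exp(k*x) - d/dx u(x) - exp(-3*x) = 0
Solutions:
 u(x) = C1 + exp(-3*x)/3 + sqrt(2)*exp(k*x)/k


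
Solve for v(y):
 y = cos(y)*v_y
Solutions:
 v(y) = C1 + Integral(y/cos(y), y)


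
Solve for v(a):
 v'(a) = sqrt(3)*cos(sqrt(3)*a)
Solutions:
 v(a) = C1 + sin(sqrt(3)*a)


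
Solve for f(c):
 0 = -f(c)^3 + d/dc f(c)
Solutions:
 f(c) = -sqrt(2)*sqrt(-1/(C1 + c))/2
 f(c) = sqrt(2)*sqrt(-1/(C1 + c))/2


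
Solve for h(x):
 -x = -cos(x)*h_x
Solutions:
 h(x) = C1 + Integral(x/cos(x), x)


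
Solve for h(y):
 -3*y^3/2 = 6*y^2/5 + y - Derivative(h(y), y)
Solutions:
 h(y) = C1 + 3*y^4/8 + 2*y^3/5 + y^2/2


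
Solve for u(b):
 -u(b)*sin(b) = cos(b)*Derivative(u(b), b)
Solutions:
 u(b) = C1*cos(b)


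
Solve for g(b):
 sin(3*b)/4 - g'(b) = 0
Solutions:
 g(b) = C1 - cos(3*b)/12


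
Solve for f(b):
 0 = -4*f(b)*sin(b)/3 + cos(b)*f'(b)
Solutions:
 f(b) = C1/cos(b)^(4/3)


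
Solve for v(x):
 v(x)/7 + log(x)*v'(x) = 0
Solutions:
 v(x) = C1*exp(-li(x)/7)


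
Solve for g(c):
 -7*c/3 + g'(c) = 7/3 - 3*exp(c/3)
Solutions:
 g(c) = C1 + 7*c^2/6 + 7*c/3 - 9*exp(c/3)


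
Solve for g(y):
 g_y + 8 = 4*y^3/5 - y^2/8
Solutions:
 g(y) = C1 + y^4/5 - y^3/24 - 8*y


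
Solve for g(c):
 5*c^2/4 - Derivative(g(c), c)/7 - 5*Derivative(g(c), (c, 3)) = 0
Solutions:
 g(c) = C1 + C2*sin(sqrt(35)*c/35) + C3*cos(sqrt(35)*c/35) + 35*c^3/12 - 1225*c/2


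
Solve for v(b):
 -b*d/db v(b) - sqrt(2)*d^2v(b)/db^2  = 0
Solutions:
 v(b) = C1 + C2*erf(2^(1/4)*b/2)


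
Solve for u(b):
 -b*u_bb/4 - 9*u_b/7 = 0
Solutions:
 u(b) = C1 + C2/b^(29/7)


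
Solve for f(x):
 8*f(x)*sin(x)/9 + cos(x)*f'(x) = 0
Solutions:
 f(x) = C1*cos(x)^(8/9)


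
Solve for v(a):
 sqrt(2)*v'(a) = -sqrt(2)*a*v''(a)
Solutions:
 v(a) = C1 + C2*log(a)


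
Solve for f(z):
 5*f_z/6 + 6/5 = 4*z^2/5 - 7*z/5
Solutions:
 f(z) = C1 + 8*z^3/25 - 21*z^2/25 - 36*z/25


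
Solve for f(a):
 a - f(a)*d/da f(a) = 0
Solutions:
 f(a) = -sqrt(C1 + a^2)
 f(a) = sqrt(C1 + a^2)


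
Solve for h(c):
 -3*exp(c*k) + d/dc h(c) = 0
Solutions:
 h(c) = C1 + 3*exp(c*k)/k


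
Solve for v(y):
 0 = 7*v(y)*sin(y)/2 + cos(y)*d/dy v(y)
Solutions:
 v(y) = C1*cos(y)^(7/2)


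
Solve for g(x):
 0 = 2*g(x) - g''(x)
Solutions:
 g(x) = C1*exp(-sqrt(2)*x) + C2*exp(sqrt(2)*x)


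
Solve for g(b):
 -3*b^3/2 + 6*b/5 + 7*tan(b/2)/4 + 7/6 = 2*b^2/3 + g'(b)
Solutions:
 g(b) = C1 - 3*b^4/8 - 2*b^3/9 + 3*b^2/5 + 7*b/6 - 7*log(cos(b/2))/2


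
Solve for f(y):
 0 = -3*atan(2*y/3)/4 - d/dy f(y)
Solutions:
 f(y) = C1 - 3*y*atan(2*y/3)/4 + 9*log(4*y^2 + 9)/16


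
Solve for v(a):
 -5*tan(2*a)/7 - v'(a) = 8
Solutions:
 v(a) = C1 - 8*a + 5*log(cos(2*a))/14


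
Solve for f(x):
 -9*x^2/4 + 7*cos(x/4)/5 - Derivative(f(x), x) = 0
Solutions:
 f(x) = C1 - 3*x^3/4 + 28*sin(x/4)/5


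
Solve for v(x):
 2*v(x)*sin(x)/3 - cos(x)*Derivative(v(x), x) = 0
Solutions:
 v(x) = C1/cos(x)^(2/3)


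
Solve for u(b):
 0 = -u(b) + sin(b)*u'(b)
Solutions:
 u(b) = C1*sqrt(cos(b) - 1)/sqrt(cos(b) + 1)


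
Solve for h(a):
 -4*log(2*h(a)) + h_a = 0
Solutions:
 -Integral(1/(log(_y) + log(2)), (_y, h(a)))/4 = C1 - a


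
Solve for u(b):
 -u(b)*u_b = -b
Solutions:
 u(b) = -sqrt(C1 + b^2)
 u(b) = sqrt(C1 + b^2)


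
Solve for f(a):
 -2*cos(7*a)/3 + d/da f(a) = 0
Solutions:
 f(a) = C1 + 2*sin(7*a)/21


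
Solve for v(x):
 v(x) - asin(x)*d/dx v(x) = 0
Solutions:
 v(x) = C1*exp(Integral(1/asin(x), x))


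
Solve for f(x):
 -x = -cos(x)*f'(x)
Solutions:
 f(x) = C1 + Integral(x/cos(x), x)


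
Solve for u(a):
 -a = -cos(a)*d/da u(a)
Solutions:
 u(a) = C1 + Integral(a/cos(a), a)


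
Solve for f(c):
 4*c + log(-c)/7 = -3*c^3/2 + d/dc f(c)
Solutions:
 f(c) = C1 + 3*c^4/8 + 2*c^2 + c*log(-c)/7 - c/7


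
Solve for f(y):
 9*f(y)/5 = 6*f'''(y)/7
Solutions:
 f(y) = C3*exp(10^(2/3)*21^(1/3)*y/10) + (C1*sin(10^(2/3)*3^(5/6)*7^(1/3)*y/20) + C2*cos(10^(2/3)*3^(5/6)*7^(1/3)*y/20))*exp(-10^(2/3)*21^(1/3)*y/20)


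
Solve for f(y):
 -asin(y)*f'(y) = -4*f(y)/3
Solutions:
 f(y) = C1*exp(4*Integral(1/asin(y), y)/3)


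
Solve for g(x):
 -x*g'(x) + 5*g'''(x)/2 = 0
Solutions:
 g(x) = C1 + Integral(C2*airyai(2^(1/3)*5^(2/3)*x/5) + C3*airybi(2^(1/3)*5^(2/3)*x/5), x)


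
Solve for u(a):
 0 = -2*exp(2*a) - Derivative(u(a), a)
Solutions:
 u(a) = C1 - exp(2*a)


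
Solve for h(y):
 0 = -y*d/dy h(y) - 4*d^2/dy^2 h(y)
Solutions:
 h(y) = C1 + C2*erf(sqrt(2)*y/4)


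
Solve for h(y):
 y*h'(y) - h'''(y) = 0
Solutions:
 h(y) = C1 + Integral(C2*airyai(y) + C3*airybi(y), y)


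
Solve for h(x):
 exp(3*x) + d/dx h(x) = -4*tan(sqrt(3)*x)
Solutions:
 h(x) = C1 - exp(3*x)/3 + 4*sqrt(3)*log(cos(sqrt(3)*x))/3


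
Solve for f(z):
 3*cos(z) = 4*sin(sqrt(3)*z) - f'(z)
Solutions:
 f(z) = C1 - 3*sin(z) - 4*sqrt(3)*cos(sqrt(3)*z)/3


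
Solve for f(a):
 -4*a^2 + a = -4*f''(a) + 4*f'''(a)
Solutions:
 f(a) = C1 + C2*a + C3*exp(a) + a^4/12 + 7*a^3/24 + 7*a^2/8


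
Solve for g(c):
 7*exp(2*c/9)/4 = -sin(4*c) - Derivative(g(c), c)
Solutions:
 g(c) = C1 - 63*exp(2*c/9)/8 + cos(4*c)/4


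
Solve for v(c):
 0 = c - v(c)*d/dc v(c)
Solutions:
 v(c) = -sqrt(C1 + c^2)
 v(c) = sqrt(C1 + c^2)


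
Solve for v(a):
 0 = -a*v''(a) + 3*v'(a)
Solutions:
 v(a) = C1 + C2*a^4


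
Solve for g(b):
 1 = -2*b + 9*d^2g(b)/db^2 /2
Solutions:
 g(b) = C1 + C2*b + 2*b^3/27 + b^2/9


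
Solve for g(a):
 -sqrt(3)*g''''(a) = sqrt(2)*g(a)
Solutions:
 g(a) = (C1*sin(2^(5/8)*3^(7/8)*a/6) + C2*cos(2^(5/8)*3^(7/8)*a/6))*exp(-2^(5/8)*3^(7/8)*a/6) + (C3*sin(2^(5/8)*3^(7/8)*a/6) + C4*cos(2^(5/8)*3^(7/8)*a/6))*exp(2^(5/8)*3^(7/8)*a/6)


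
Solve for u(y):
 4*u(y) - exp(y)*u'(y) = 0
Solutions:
 u(y) = C1*exp(-4*exp(-y))


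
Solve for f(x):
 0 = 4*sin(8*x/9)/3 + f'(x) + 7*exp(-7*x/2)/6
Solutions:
 f(x) = C1 + 3*cos(8*x/9)/2 + exp(-7*x/2)/3


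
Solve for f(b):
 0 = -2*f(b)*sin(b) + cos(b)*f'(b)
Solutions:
 f(b) = C1/cos(b)^2


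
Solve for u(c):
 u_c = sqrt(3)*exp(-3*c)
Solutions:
 u(c) = C1 - sqrt(3)*exp(-3*c)/3
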